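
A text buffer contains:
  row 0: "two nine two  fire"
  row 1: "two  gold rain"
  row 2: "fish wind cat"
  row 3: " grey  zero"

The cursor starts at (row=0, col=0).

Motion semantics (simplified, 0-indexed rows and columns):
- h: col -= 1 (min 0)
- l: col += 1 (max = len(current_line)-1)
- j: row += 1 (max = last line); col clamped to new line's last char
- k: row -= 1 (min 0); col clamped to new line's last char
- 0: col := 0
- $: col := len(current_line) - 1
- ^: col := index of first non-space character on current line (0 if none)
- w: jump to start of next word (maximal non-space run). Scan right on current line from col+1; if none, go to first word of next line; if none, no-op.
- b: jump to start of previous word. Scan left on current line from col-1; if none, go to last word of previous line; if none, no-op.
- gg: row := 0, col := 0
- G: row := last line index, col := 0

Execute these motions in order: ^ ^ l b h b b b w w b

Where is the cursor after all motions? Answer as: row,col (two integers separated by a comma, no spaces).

After 1 (^): row=0 col=0 char='t'
After 2 (^): row=0 col=0 char='t'
After 3 (l): row=0 col=1 char='w'
After 4 (b): row=0 col=0 char='t'
After 5 (h): row=0 col=0 char='t'
After 6 (b): row=0 col=0 char='t'
After 7 (b): row=0 col=0 char='t'
After 8 (b): row=0 col=0 char='t'
After 9 (w): row=0 col=4 char='n'
After 10 (w): row=0 col=9 char='t'
After 11 (b): row=0 col=4 char='n'

Answer: 0,4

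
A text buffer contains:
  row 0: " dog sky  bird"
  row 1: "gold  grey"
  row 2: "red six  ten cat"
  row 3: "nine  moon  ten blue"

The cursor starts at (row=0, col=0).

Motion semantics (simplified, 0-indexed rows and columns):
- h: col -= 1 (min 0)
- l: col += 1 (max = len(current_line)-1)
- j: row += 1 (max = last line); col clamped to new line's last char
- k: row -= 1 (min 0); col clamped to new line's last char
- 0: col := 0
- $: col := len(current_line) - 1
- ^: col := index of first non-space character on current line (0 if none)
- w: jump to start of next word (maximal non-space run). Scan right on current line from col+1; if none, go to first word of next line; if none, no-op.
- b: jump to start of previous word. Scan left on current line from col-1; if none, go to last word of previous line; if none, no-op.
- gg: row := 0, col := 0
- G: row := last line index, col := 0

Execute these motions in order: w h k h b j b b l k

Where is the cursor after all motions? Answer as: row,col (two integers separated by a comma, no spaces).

Answer: 0,6

Derivation:
After 1 (w): row=0 col=1 char='d'
After 2 (h): row=0 col=0 char='_'
After 3 (k): row=0 col=0 char='_'
After 4 (h): row=0 col=0 char='_'
After 5 (b): row=0 col=0 char='_'
After 6 (j): row=1 col=0 char='g'
After 7 (b): row=0 col=10 char='b'
After 8 (b): row=0 col=5 char='s'
After 9 (l): row=0 col=6 char='k'
After 10 (k): row=0 col=6 char='k'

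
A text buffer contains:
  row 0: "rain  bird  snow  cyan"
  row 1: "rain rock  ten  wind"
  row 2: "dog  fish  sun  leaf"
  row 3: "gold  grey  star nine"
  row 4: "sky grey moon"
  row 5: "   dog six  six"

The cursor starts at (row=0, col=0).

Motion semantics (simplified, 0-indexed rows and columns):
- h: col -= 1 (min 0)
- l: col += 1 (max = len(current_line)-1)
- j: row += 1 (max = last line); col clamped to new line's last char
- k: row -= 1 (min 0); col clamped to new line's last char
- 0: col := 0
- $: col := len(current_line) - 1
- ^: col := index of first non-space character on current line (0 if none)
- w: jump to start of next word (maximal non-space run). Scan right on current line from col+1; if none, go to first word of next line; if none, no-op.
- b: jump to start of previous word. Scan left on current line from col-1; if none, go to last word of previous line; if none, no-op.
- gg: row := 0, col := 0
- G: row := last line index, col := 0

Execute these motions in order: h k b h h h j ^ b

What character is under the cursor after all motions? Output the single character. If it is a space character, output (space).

Answer: c

Derivation:
After 1 (h): row=0 col=0 char='r'
After 2 (k): row=0 col=0 char='r'
After 3 (b): row=0 col=0 char='r'
After 4 (h): row=0 col=0 char='r'
After 5 (h): row=0 col=0 char='r'
After 6 (h): row=0 col=0 char='r'
After 7 (j): row=1 col=0 char='r'
After 8 (^): row=1 col=0 char='r'
After 9 (b): row=0 col=18 char='c'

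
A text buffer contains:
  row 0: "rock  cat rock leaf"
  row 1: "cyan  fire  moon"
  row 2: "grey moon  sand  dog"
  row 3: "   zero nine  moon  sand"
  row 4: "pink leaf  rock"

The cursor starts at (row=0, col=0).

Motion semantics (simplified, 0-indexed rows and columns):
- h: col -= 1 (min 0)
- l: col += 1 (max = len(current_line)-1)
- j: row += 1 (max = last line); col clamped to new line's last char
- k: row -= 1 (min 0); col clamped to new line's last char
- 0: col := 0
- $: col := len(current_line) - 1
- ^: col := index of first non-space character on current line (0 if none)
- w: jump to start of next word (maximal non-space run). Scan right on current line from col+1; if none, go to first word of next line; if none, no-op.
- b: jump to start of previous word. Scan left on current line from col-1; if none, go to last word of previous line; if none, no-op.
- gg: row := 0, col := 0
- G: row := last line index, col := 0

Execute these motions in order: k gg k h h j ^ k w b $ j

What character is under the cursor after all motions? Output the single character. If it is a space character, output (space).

After 1 (k): row=0 col=0 char='r'
After 2 (gg): row=0 col=0 char='r'
After 3 (k): row=0 col=0 char='r'
After 4 (h): row=0 col=0 char='r'
After 5 (h): row=0 col=0 char='r'
After 6 (j): row=1 col=0 char='c'
After 7 (^): row=1 col=0 char='c'
After 8 (k): row=0 col=0 char='r'
After 9 (w): row=0 col=6 char='c'
After 10 (b): row=0 col=0 char='r'
After 11 ($): row=0 col=18 char='f'
After 12 (j): row=1 col=15 char='n'

Answer: n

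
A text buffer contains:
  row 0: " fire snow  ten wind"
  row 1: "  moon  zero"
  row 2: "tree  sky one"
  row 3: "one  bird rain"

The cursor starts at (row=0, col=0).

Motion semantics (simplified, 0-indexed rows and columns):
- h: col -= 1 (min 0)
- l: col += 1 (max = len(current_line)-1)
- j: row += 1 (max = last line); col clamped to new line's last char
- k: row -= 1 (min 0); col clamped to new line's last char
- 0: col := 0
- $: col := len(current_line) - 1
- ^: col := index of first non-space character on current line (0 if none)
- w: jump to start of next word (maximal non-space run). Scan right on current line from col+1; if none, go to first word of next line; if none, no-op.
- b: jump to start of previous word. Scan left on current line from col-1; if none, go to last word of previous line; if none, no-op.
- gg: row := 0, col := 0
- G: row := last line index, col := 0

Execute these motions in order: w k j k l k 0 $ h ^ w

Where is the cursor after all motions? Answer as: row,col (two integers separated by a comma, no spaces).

Answer: 0,6

Derivation:
After 1 (w): row=0 col=1 char='f'
After 2 (k): row=0 col=1 char='f'
After 3 (j): row=1 col=1 char='_'
After 4 (k): row=0 col=1 char='f'
After 5 (l): row=0 col=2 char='i'
After 6 (k): row=0 col=2 char='i'
After 7 (0): row=0 col=0 char='_'
After 8 ($): row=0 col=19 char='d'
After 9 (h): row=0 col=18 char='n'
After 10 (^): row=0 col=1 char='f'
After 11 (w): row=0 col=6 char='s'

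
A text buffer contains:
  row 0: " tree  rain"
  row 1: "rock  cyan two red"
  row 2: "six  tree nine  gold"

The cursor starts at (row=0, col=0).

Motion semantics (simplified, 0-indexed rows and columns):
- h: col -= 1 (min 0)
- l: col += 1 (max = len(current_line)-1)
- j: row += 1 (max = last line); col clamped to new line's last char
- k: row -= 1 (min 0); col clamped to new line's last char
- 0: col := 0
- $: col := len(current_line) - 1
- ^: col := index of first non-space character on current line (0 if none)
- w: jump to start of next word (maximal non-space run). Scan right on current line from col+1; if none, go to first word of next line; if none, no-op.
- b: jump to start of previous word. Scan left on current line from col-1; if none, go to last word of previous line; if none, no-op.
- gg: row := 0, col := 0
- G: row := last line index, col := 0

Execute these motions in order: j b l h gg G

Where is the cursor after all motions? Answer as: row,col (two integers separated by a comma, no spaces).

Answer: 2,0

Derivation:
After 1 (j): row=1 col=0 char='r'
After 2 (b): row=0 col=7 char='r'
After 3 (l): row=0 col=8 char='a'
After 4 (h): row=0 col=7 char='r'
After 5 (gg): row=0 col=0 char='_'
After 6 (G): row=2 col=0 char='s'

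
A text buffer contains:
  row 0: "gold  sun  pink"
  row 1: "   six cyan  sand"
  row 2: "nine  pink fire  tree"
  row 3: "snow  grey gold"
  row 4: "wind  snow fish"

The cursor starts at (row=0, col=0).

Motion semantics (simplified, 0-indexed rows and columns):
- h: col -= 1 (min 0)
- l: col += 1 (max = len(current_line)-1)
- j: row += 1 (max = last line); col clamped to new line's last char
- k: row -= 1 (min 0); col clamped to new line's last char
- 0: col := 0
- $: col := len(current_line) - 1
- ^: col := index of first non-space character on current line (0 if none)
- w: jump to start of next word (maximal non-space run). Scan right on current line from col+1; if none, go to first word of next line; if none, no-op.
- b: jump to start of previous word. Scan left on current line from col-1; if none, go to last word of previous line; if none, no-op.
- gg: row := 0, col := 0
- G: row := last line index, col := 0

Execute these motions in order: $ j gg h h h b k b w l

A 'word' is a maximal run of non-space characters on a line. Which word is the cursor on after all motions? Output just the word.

After 1 ($): row=0 col=14 char='k'
After 2 (j): row=1 col=14 char='a'
After 3 (gg): row=0 col=0 char='g'
After 4 (h): row=0 col=0 char='g'
After 5 (h): row=0 col=0 char='g'
After 6 (h): row=0 col=0 char='g'
After 7 (b): row=0 col=0 char='g'
After 8 (k): row=0 col=0 char='g'
After 9 (b): row=0 col=0 char='g'
After 10 (w): row=0 col=6 char='s'
After 11 (l): row=0 col=7 char='u'

Answer: sun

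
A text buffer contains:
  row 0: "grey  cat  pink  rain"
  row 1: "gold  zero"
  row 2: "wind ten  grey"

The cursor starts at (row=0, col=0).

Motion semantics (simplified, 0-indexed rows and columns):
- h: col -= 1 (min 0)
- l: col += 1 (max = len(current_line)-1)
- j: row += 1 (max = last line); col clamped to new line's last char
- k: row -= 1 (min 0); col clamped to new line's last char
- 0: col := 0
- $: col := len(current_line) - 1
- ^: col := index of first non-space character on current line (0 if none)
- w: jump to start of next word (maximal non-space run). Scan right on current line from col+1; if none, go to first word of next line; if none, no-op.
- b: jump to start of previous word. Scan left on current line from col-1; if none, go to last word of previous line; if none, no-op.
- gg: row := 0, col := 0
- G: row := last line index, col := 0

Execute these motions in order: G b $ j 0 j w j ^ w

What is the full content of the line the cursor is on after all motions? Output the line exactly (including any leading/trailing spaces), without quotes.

After 1 (G): row=2 col=0 char='w'
After 2 (b): row=1 col=6 char='z'
After 3 ($): row=1 col=9 char='o'
After 4 (j): row=2 col=9 char='_'
After 5 (0): row=2 col=0 char='w'
After 6 (j): row=2 col=0 char='w'
After 7 (w): row=2 col=5 char='t'
After 8 (j): row=2 col=5 char='t'
After 9 (^): row=2 col=0 char='w'
After 10 (w): row=2 col=5 char='t'

Answer: wind ten  grey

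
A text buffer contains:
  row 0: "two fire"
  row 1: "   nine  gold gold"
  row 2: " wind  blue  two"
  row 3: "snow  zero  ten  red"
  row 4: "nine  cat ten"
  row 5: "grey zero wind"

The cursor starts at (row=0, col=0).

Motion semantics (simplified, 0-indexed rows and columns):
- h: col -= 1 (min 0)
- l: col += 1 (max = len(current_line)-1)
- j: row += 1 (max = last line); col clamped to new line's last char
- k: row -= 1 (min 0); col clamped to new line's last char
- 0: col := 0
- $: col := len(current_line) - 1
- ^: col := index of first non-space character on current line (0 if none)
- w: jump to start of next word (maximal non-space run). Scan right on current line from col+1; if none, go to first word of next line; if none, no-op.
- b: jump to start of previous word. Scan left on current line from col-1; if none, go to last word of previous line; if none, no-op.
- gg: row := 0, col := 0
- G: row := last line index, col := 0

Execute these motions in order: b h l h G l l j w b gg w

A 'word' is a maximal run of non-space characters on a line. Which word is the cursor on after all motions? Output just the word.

Answer: fire

Derivation:
After 1 (b): row=0 col=0 char='t'
After 2 (h): row=0 col=0 char='t'
After 3 (l): row=0 col=1 char='w'
After 4 (h): row=0 col=0 char='t'
After 5 (G): row=5 col=0 char='g'
After 6 (l): row=5 col=1 char='r'
After 7 (l): row=5 col=2 char='e'
After 8 (j): row=5 col=2 char='e'
After 9 (w): row=5 col=5 char='z'
After 10 (b): row=5 col=0 char='g'
After 11 (gg): row=0 col=0 char='t'
After 12 (w): row=0 col=4 char='f'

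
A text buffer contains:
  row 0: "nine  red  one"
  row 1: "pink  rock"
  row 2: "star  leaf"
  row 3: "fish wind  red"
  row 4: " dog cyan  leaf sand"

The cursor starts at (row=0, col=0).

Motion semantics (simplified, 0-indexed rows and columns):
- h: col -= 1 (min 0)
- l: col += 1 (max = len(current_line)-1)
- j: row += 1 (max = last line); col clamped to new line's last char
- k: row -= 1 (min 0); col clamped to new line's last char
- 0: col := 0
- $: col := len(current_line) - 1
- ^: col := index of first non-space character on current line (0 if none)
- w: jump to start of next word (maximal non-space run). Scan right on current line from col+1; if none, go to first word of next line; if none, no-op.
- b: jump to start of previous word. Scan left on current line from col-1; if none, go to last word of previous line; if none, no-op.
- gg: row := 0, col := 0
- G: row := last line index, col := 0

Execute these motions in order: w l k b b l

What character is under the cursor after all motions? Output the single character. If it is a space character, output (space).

Answer: i

Derivation:
After 1 (w): row=0 col=6 char='r'
After 2 (l): row=0 col=7 char='e'
After 3 (k): row=0 col=7 char='e'
After 4 (b): row=0 col=6 char='r'
After 5 (b): row=0 col=0 char='n'
After 6 (l): row=0 col=1 char='i'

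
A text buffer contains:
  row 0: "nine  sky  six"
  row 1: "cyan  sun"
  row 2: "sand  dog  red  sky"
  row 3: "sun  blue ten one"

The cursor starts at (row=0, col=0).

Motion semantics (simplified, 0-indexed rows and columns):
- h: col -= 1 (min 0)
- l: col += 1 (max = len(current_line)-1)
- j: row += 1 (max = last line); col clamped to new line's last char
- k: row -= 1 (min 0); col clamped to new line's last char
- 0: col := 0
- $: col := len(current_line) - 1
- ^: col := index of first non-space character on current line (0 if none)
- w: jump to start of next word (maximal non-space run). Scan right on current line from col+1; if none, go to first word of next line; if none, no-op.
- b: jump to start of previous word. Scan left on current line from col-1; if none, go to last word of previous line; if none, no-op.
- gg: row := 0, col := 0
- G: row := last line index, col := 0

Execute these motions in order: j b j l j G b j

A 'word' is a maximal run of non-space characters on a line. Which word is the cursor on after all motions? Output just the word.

After 1 (j): row=1 col=0 char='c'
After 2 (b): row=0 col=11 char='s'
After 3 (j): row=1 col=8 char='n'
After 4 (l): row=1 col=8 char='n'
After 5 (j): row=2 col=8 char='g'
After 6 (G): row=3 col=0 char='s'
After 7 (b): row=2 col=16 char='s'
After 8 (j): row=3 col=16 char='e'

Answer: one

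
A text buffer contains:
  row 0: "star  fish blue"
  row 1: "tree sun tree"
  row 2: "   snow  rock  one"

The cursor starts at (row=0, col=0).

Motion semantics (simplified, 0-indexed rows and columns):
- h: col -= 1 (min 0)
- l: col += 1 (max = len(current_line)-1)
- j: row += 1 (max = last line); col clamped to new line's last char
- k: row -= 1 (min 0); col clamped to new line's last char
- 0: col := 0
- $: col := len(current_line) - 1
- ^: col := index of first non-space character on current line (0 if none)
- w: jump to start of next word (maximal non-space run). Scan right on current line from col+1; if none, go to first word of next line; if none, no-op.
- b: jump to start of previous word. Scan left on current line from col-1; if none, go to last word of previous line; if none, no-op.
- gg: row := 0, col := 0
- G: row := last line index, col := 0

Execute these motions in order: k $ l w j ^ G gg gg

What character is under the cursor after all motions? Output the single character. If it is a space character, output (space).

Answer: s

Derivation:
After 1 (k): row=0 col=0 char='s'
After 2 ($): row=0 col=14 char='e'
After 3 (l): row=0 col=14 char='e'
After 4 (w): row=1 col=0 char='t'
After 5 (j): row=2 col=0 char='_'
After 6 (^): row=2 col=3 char='s'
After 7 (G): row=2 col=0 char='_'
After 8 (gg): row=0 col=0 char='s'
After 9 (gg): row=0 col=0 char='s'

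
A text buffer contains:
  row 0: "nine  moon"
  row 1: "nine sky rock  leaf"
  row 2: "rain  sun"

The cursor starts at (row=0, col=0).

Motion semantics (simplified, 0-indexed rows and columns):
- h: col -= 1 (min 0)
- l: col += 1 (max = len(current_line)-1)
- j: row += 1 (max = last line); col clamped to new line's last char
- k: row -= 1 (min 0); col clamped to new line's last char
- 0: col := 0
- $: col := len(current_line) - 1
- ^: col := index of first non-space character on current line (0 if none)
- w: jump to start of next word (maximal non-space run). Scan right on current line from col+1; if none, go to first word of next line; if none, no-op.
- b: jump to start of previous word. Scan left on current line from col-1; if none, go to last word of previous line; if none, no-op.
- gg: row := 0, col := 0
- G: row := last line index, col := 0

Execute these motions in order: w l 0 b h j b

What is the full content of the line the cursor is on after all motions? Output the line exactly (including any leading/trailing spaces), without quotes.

Answer: nine  moon

Derivation:
After 1 (w): row=0 col=6 char='m'
After 2 (l): row=0 col=7 char='o'
After 3 (0): row=0 col=0 char='n'
After 4 (b): row=0 col=0 char='n'
After 5 (h): row=0 col=0 char='n'
After 6 (j): row=1 col=0 char='n'
After 7 (b): row=0 col=6 char='m'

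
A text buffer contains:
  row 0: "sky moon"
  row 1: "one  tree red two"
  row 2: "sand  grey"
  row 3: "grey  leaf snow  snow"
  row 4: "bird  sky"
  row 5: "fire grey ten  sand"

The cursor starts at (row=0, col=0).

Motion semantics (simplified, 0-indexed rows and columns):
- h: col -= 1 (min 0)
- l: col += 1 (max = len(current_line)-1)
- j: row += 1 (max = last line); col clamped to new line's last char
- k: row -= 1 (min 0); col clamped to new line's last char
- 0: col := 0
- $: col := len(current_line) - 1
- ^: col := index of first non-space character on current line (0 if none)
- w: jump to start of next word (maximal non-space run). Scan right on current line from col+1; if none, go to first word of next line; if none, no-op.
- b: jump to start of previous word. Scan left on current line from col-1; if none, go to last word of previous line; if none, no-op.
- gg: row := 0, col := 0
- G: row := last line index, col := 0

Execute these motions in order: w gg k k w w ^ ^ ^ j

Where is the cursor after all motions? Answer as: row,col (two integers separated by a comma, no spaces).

After 1 (w): row=0 col=4 char='m'
After 2 (gg): row=0 col=0 char='s'
After 3 (k): row=0 col=0 char='s'
After 4 (k): row=0 col=0 char='s'
After 5 (w): row=0 col=4 char='m'
After 6 (w): row=1 col=0 char='o'
After 7 (^): row=1 col=0 char='o'
After 8 (^): row=1 col=0 char='o'
After 9 (^): row=1 col=0 char='o'
After 10 (j): row=2 col=0 char='s'

Answer: 2,0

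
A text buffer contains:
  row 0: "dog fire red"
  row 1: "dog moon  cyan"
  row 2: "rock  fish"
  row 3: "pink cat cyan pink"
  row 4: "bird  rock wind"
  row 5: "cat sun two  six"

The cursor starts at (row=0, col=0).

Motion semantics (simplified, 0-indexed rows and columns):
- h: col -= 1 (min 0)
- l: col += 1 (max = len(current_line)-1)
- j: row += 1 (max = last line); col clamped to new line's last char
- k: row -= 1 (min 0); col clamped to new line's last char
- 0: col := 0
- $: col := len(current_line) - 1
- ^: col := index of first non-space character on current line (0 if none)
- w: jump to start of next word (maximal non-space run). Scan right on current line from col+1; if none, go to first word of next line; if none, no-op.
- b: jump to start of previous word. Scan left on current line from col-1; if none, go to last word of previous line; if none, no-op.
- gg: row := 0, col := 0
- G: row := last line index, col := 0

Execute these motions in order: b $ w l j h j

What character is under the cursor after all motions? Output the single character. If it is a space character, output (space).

After 1 (b): row=0 col=0 char='d'
After 2 ($): row=0 col=11 char='d'
After 3 (w): row=1 col=0 char='d'
After 4 (l): row=1 col=1 char='o'
After 5 (j): row=2 col=1 char='o'
After 6 (h): row=2 col=0 char='r'
After 7 (j): row=3 col=0 char='p'

Answer: p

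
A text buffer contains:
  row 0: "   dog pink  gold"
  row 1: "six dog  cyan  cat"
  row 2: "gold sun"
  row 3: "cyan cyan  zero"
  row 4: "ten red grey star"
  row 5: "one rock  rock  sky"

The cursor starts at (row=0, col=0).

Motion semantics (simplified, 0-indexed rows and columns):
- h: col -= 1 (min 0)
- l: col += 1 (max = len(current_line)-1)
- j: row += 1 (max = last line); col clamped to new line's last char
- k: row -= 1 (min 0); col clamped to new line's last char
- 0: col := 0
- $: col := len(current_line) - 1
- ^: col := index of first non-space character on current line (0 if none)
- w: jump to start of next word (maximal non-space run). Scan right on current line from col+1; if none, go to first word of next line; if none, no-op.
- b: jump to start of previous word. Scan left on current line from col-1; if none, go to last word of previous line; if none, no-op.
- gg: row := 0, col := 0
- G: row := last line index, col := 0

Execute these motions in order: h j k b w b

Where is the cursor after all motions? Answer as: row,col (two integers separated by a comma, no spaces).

Answer: 0,3

Derivation:
After 1 (h): row=0 col=0 char='_'
After 2 (j): row=1 col=0 char='s'
After 3 (k): row=0 col=0 char='_'
After 4 (b): row=0 col=0 char='_'
After 5 (w): row=0 col=3 char='d'
After 6 (b): row=0 col=3 char='d'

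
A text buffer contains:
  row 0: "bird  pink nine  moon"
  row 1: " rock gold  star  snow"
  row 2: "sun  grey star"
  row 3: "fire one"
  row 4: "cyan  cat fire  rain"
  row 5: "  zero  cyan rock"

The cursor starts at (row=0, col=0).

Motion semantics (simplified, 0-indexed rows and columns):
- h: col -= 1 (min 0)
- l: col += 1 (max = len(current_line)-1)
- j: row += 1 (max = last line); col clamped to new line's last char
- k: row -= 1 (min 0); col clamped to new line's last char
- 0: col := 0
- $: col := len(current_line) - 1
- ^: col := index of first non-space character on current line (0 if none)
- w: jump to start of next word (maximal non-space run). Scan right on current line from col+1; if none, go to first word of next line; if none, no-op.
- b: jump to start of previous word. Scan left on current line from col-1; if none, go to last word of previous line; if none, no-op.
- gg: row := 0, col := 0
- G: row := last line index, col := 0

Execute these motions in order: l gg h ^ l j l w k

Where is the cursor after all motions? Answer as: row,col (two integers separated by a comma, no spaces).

Answer: 0,6

Derivation:
After 1 (l): row=0 col=1 char='i'
After 2 (gg): row=0 col=0 char='b'
After 3 (h): row=0 col=0 char='b'
After 4 (^): row=0 col=0 char='b'
After 5 (l): row=0 col=1 char='i'
After 6 (j): row=1 col=1 char='r'
After 7 (l): row=1 col=2 char='o'
After 8 (w): row=1 col=6 char='g'
After 9 (k): row=0 col=6 char='p'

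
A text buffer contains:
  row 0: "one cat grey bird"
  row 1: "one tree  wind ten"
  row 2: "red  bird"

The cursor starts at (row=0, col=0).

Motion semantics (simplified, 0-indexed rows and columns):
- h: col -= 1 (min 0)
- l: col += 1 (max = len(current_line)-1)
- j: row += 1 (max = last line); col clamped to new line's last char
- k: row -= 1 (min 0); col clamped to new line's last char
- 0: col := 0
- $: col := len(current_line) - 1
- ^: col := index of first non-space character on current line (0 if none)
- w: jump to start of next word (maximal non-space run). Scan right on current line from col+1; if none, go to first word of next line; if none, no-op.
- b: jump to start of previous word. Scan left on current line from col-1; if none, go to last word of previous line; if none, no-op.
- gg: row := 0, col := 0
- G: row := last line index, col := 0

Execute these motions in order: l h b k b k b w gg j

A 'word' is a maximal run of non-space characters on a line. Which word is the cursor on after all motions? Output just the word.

After 1 (l): row=0 col=1 char='n'
After 2 (h): row=0 col=0 char='o'
After 3 (b): row=0 col=0 char='o'
After 4 (k): row=0 col=0 char='o'
After 5 (b): row=0 col=0 char='o'
After 6 (k): row=0 col=0 char='o'
After 7 (b): row=0 col=0 char='o'
After 8 (w): row=0 col=4 char='c'
After 9 (gg): row=0 col=0 char='o'
After 10 (j): row=1 col=0 char='o'

Answer: one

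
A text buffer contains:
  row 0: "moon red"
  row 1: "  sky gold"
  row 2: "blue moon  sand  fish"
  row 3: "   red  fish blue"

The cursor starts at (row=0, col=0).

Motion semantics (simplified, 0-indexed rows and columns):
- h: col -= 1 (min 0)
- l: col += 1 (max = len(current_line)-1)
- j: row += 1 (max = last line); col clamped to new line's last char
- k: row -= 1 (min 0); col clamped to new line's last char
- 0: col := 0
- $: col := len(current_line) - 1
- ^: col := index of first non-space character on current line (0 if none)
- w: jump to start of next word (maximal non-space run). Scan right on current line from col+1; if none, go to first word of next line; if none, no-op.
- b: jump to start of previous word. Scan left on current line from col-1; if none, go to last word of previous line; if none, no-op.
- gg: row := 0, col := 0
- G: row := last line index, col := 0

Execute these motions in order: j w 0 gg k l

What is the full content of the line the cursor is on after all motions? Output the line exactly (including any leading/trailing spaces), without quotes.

After 1 (j): row=1 col=0 char='_'
After 2 (w): row=1 col=2 char='s'
After 3 (0): row=1 col=0 char='_'
After 4 (gg): row=0 col=0 char='m'
After 5 (k): row=0 col=0 char='m'
After 6 (l): row=0 col=1 char='o'

Answer: moon red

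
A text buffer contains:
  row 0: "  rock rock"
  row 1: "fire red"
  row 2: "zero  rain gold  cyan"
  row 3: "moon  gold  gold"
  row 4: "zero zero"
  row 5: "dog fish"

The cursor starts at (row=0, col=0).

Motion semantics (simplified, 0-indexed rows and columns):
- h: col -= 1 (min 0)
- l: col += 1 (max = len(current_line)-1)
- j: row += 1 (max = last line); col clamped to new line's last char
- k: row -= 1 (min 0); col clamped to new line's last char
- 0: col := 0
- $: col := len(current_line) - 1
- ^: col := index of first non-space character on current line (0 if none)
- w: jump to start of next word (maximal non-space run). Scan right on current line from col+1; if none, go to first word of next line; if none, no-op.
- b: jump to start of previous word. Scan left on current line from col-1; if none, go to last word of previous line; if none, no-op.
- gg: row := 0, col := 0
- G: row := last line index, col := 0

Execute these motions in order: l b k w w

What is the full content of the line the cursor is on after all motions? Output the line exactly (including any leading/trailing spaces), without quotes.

After 1 (l): row=0 col=1 char='_'
After 2 (b): row=0 col=1 char='_'
After 3 (k): row=0 col=1 char='_'
After 4 (w): row=0 col=2 char='r'
After 5 (w): row=0 col=7 char='r'

Answer:   rock rock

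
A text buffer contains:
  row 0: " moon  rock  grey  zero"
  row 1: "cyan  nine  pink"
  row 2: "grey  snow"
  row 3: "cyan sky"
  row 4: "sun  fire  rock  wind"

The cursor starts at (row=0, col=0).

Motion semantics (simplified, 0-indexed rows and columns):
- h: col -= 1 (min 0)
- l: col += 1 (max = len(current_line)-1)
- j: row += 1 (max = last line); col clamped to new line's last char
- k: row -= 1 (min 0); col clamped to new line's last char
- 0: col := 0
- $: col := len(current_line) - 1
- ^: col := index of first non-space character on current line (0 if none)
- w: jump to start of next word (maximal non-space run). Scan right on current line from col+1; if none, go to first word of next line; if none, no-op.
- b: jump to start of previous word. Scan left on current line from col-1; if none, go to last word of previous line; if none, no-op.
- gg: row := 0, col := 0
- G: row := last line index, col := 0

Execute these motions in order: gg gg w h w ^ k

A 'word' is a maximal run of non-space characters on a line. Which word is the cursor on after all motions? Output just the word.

After 1 (gg): row=0 col=0 char='_'
After 2 (gg): row=0 col=0 char='_'
After 3 (w): row=0 col=1 char='m'
After 4 (h): row=0 col=0 char='_'
After 5 (w): row=0 col=1 char='m'
After 6 (^): row=0 col=1 char='m'
After 7 (k): row=0 col=1 char='m'

Answer: moon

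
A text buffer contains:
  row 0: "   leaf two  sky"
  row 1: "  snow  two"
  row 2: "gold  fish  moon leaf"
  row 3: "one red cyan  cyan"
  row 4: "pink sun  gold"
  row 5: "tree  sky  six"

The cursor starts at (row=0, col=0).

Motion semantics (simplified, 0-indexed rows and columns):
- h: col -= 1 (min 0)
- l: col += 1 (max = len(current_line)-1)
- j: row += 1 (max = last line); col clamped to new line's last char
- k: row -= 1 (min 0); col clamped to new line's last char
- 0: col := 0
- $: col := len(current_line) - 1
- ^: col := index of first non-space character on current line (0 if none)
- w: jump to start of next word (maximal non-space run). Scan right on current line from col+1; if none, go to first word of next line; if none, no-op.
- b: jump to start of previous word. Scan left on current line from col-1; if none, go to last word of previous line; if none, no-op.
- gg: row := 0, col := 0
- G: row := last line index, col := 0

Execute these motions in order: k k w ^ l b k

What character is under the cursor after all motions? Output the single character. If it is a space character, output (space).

After 1 (k): row=0 col=0 char='_'
After 2 (k): row=0 col=0 char='_'
After 3 (w): row=0 col=3 char='l'
After 4 (^): row=0 col=3 char='l'
After 5 (l): row=0 col=4 char='e'
After 6 (b): row=0 col=3 char='l'
After 7 (k): row=0 col=3 char='l'

Answer: l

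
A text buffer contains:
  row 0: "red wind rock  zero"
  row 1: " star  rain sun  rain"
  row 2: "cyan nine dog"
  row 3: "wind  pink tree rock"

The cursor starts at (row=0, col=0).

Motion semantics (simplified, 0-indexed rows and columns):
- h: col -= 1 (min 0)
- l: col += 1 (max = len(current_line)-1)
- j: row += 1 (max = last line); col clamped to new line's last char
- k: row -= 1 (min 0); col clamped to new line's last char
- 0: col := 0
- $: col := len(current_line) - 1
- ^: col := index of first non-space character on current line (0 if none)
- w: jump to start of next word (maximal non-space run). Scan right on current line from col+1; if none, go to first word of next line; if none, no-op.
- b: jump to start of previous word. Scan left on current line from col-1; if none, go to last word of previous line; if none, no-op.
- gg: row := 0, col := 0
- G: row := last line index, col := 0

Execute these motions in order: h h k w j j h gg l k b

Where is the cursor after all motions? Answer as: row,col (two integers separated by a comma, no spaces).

Answer: 0,0

Derivation:
After 1 (h): row=0 col=0 char='r'
After 2 (h): row=0 col=0 char='r'
After 3 (k): row=0 col=0 char='r'
After 4 (w): row=0 col=4 char='w'
After 5 (j): row=1 col=4 char='r'
After 6 (j): row=2 col=4 char='_'
After 7 (h): row=2 col=3 char='n'
After 8 (gg): row=0 col=0 char='r'
After 9 (l): row=0 col=1 char='e'
After 10 (k): row=0 col=1 char='e'
After 11 (b): row=0 col=0 char='r'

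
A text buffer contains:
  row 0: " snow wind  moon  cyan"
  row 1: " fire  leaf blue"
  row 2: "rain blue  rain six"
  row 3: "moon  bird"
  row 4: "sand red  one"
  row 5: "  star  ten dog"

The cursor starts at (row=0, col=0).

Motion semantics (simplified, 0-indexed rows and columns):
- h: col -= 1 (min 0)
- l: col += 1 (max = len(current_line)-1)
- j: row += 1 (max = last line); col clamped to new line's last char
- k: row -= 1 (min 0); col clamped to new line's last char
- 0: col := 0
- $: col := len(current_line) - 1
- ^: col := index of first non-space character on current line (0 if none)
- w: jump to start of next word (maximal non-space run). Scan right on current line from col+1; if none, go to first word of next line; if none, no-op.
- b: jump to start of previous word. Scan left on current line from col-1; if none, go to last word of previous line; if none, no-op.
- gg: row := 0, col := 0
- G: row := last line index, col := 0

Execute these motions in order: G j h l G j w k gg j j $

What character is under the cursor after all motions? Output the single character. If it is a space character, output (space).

After 1 (G): row=5 col=0 char='_'
After 2 (j): row=5 col=0 char='_'
After 3 (h): row=5 col=0 char='_'
After 4 (l): row=5 col=1 char='_'
After 5 (G): row=5 col=0 char='_'
After 6 (j): row=5 col=0 char='_'
After 7 (w): row=5 col=2 char='s'
After 8 (k): row=4 col=2 char='n'
After 9 (gg): row=0 col=0 char='_'
After 10 (j): row=1 col=0 char='_'
After 11 (j): row=2 col=0 char='r'
After 12 ($): row=2 col=18 char='x'

Answer: x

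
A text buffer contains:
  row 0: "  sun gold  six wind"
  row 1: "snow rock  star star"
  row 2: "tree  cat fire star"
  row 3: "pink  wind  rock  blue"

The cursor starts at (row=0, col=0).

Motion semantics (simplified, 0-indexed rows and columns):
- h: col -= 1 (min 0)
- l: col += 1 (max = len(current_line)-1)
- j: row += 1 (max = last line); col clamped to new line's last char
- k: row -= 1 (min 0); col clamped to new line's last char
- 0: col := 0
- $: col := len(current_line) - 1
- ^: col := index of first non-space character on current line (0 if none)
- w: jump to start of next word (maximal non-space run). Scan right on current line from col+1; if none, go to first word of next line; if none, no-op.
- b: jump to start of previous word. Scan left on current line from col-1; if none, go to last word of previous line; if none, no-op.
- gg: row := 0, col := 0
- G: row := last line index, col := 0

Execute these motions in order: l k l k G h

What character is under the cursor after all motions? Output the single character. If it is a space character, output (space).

Answer: p

Derivation:
After 1 (l): row=0 col=1 char='_'
After 2 (k): row=0 col=1 char='_'
After 3 (l): row=0 col=2 char='s'
After 4 (k): row=0 col=2 char='s'
After 5 (G): row=3 col=0 char='p'
After 6 (h): row=3 col=0 char='p'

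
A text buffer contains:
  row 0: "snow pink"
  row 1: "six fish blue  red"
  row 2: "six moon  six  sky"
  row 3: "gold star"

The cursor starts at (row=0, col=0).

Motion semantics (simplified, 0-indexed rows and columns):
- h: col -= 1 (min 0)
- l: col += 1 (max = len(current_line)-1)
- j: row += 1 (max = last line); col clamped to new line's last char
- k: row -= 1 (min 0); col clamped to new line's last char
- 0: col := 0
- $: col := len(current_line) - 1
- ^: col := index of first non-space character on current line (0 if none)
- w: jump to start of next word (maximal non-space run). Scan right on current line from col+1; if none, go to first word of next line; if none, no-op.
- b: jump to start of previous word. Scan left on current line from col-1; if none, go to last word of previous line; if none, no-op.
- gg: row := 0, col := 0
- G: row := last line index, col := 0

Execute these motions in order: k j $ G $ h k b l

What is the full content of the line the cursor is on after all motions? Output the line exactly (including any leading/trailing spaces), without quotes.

Answer: six moon  six  sky

Derivation:
After 1 (k): row=0 col=0 char='s'
After 2 (j): row=1 col=0 char='s'
After 3 ($): row=1 col=17 char='d'
After 4 (G): row=3 col=0 char='g'
After 5 ($): row=3 col=8 char='r'
After 6 (h): row=3 col=7 char='a'
After 7 (k): row=2 col=7 char='n'
After 8 (b): row=2 col=4 char='m'
After 9 (l): row=2 col=5 char='o'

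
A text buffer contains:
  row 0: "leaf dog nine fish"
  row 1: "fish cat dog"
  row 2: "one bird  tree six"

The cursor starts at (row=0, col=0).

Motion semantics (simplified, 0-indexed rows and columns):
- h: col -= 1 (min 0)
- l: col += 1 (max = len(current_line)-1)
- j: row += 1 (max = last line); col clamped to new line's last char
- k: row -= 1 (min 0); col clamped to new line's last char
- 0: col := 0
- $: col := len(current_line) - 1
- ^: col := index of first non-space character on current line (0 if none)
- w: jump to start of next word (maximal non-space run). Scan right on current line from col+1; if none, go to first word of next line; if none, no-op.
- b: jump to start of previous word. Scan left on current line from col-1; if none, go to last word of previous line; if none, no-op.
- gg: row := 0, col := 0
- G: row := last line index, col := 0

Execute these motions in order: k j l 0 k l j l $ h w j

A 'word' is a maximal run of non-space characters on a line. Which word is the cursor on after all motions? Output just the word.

After 1 (k): row=0 col=0 char='l'
After 2 (j): row=1 col=0 char='f'
After 3 (l): row=1 col=1 char='i'
After 4 (0): row=1 col=0 char='f'
After 5 (k): row=0 col=0 char='l'
After 6 (l): row=0 col=1 char='e'
After 7 (j): row=1 col=1 char='i'
After 8 (l): row=1 col=2 char='s'
After 9 ($): row=1 col=11 char='g'
After 10 (h): row=1 col=10 char='o'
After 11 (w): row=2 col=0 char='o'
After 12 (j): row=2 col=0 char='o'

Answer: one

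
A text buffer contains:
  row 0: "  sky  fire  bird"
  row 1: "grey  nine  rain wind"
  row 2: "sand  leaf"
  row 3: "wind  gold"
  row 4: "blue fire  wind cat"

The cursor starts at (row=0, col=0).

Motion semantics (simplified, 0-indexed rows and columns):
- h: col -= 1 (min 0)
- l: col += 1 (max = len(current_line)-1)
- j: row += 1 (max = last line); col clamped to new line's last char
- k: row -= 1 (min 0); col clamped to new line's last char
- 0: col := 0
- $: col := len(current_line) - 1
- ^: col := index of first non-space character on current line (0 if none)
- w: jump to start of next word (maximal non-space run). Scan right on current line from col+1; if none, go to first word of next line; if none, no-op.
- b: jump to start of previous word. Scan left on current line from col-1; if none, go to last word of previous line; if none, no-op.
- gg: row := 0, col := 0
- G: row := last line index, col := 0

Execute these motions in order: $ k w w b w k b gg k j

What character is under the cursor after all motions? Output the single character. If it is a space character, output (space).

After 1 ($): row=0 col=16 char='d'
After 2 (k): row=0 col=16 char='d'
After 3 (w): row=1 col=0 char='g'
After 4 (w): row=1 col=6 char='n'
After 5 (b): row=1 col=0 char='g'
After 6 (w): row=1 col=6 char='n'
After 7 (k): row=0 col=6 char='_'
After 8 (b): row=0 col=2 char='s'
After 9 (gg): row=0 col=0 char='_'
After 10 (k): row=0 col=0 char='_'
After 11 (j): row=1 col=0 char='g'

Answer: g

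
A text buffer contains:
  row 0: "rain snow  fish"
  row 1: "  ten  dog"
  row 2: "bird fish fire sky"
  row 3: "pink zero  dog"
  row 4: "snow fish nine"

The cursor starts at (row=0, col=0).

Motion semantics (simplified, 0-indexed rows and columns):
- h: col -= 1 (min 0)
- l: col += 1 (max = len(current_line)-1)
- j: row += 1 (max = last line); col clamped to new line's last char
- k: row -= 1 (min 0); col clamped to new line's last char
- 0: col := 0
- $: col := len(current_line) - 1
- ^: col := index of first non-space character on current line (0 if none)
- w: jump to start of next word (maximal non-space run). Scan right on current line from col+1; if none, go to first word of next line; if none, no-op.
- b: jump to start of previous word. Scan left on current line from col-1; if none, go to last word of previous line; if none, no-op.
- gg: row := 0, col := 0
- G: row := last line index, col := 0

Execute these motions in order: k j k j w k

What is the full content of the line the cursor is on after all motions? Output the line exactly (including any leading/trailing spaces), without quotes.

After 1 (k): row=0 col=0 char='r'
After 2 (j): row=1 col=0 char='_'
After 3 (k): row=0 col=0 char='r'
After 4 (j): row=1 col=0 char='_'
After 5 (w): row=1 col=2 char='t'
After 6 (k): row=0 col=2 char='i'

Answer: rain snow  fish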